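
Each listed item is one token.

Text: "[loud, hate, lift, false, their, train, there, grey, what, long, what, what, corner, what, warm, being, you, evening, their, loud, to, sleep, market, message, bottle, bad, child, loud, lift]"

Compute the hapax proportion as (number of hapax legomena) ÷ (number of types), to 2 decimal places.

0.82

Frequencies: what:4, loud:3, lift:2, their:2, hate:1, false:1, train:1, there:1, grey:1, long:1, corner:1, warm:1, being:1, you:1, evening:1, to:1, sleep:1, market:1, message:1, bottle:1, … (2 more, each freq 1)
Hapax count = 18; type count = 22.
Ratio = 18 / 22 = 0.82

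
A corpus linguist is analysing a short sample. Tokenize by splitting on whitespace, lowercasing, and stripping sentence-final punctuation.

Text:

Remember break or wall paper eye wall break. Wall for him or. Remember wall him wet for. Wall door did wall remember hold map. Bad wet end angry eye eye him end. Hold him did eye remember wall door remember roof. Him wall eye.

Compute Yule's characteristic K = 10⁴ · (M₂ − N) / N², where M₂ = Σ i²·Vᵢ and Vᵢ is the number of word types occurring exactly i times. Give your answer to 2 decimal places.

681.82

Frequencies: wall:8, remember:5, eye:5, him:5, break:2, or:2, for:2, wet:2, door:2, did:2, hold:2, end:2, paper:1, map:1, bad:1, angry:1, roof:1
N = 44. Frequency spectrum: V_1=5, V_2=8, V_5=3, V_8=1
M₂ = 1²·5 + 2²·8 + 5²·3 + 8²·1 = 176
K = 10000 × (176 − 44) / 44² = 681.82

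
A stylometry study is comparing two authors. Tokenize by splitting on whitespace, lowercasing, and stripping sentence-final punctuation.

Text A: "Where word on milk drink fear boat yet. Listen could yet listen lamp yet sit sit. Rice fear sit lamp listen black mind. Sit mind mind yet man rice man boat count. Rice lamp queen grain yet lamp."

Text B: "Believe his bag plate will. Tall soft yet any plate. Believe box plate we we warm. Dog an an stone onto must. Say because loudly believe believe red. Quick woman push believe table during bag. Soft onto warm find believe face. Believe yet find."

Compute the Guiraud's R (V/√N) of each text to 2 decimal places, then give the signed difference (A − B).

-1.14

A: V=19, N=38, R=3.08
B: V=28, N=44, R=4.22
Difference = 3.08 − 4.22 = -1.14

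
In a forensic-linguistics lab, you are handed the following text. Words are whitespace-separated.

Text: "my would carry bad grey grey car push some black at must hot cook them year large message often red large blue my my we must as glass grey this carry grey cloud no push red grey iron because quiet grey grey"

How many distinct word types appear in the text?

29

Distinct types: {as, at, bad, because, black, blue, car, carry, cloud, cook, glass, grey, hot, iron, large, message, must, my, no, often, push, quiet, red, some, them, this, we, would, year}
V = 29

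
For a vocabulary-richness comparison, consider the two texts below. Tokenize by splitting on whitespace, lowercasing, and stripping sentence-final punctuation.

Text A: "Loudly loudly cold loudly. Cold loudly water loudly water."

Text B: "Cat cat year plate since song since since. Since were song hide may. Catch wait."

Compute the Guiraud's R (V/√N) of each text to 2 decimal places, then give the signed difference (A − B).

A: V=3, N=9, R=1.00
B: V=10, N=15, R=2.58
Difference = 1.00 − 2.58 = -1.58

-1.58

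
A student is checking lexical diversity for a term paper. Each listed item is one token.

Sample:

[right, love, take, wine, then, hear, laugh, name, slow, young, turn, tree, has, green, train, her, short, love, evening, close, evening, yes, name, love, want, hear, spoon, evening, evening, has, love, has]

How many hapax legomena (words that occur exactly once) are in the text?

Frequencies: love:4, evening:4, has:3, hear:2, name:2, right:1, take:1, wine:1, then:1, laugh:1, slow:1, young:1, turn:1, tree:1, green:1, train:1, her:1, short:1, close:1, yes:1, … (2 more, each freq 1)
Hapax (freq=1): close, green, her, laugh, right, short, slow, spoon, take, then, train, tree, turn, want, wine, yes, young

17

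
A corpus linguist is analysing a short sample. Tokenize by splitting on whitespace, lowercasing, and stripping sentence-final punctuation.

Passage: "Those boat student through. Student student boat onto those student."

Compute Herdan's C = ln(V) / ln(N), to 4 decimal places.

N = 10, V = 5.
ln(V) = 1.609438, ln(N) = 2.302585
C = 1.609438 / 2.302585 = 0.6990

0.6990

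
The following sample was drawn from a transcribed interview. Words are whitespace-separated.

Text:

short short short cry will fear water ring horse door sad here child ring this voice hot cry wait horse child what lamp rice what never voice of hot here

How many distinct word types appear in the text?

20

Distinct types: {child, cry, door, fear, here, horse, hot, lamp, never, of, rice, ring, sad, short, this, voice, wait, water, what, will}
V = 20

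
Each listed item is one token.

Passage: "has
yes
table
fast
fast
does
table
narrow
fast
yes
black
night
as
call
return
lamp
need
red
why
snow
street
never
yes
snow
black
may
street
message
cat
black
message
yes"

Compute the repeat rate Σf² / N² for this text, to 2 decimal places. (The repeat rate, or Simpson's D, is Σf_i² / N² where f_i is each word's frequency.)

Frequencies: yes:4, fast:3, black:3, table:2, snow:2, street:2, message:2, has:1, does:1, narrow:1, night:1, as:1, call:1, return:1, lamp:1, need:1, red:1, why:1, never:1, may:1, … (1 more, each freq 1)
Σf² = 64; N² = 1024
Repeat rate = 64 / 1024 = 0.06

0.06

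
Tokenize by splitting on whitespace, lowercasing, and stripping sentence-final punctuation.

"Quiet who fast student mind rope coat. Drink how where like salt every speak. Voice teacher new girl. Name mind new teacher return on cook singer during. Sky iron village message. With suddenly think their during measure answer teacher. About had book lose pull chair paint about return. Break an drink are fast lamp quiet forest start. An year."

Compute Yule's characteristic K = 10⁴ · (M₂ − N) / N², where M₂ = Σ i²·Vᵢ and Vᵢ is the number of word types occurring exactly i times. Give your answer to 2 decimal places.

Frequencies: teacher:3, quiet:2, fast:2, mind:2, drink:2, new:2, return:2, during:2, about:2, an:2, who:1, student:1, rope:1, coat:1, how:1, where:1, like:1, salt:1, every:1, speak:1, … (28 more, each freq 1)
N = 59. Frequency spectrum: V_1=38, V_2=9, V_3=1
M₂ = 1²·38 + 2²·9 + 3²·1 = 83
K = 10000 × (83 − 59) / 59² = 68.95

68.95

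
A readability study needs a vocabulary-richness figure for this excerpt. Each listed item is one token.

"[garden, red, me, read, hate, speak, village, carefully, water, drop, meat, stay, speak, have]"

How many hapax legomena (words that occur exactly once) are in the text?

Frequencies: speak:2, garden:1, red:1, me:1, read:1, hate:1, village:1, carefully:1, water:1, drop:1, meat:1, stay:1, have:1
Hapax (freq=1): carefully, drop, garden, hate, have, me, meat, read, red, stay, village, water

12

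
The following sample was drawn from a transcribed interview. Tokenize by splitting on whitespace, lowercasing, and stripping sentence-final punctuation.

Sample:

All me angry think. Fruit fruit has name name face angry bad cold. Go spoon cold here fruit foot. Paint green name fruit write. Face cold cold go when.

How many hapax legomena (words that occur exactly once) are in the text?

12

Frequencies: fruit:4, cold:4, name:3, angry:2, face:2, go:2, all:1, me:1, think:1, has:1, bad:1, spoon:1, here:1, foot:1, paint:1, green:1, write:1, when:1
Hapax (freq=1): all, bad, foot, green, has, here, me, paint, spoon, think, when, write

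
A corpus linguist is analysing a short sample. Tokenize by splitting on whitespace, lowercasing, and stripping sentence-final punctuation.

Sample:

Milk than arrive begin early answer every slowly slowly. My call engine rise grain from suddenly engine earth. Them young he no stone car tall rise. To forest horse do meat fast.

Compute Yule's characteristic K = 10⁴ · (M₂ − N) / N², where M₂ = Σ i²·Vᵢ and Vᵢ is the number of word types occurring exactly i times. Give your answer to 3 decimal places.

58.594

Frequencies: slowly:2, engine:2, rise:2, milk:1, than:1, arrive:1, begin:1, early:1, answer:1, every:1, my:1, call:1, grain:1, from:1, suddenly:1, earth:1, them:1, young:1, he:1, no:1, … (9 more, each freq 1)
N = 32. Frequency spectrum: V_1=26, V_2=3
M₂ = 1²·26 + 2²·3 = 38
K = 10000 × (38 − 32) / 32² = 58.594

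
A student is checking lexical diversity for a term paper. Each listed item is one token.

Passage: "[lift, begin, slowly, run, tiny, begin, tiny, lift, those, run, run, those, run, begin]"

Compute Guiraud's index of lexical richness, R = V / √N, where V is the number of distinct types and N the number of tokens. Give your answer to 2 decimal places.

N = 14, V = 6.
√N = 3.741657
R = 6 / 3.741657 = 1.60

1.60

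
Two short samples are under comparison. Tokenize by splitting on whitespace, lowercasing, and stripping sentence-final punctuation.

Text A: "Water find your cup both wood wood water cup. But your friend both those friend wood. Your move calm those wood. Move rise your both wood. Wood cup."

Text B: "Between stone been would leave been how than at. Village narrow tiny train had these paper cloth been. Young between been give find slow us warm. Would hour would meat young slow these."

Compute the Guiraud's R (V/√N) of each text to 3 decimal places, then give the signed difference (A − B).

-1.910

A: V=12, N=28, R=2.268
B: V=24, N=33, R=4.178
Difference = 2.268 − 4.178 = -1.910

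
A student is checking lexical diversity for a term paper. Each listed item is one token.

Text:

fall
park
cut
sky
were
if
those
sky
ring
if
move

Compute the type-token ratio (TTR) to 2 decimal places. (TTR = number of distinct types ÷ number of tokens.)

N = 11 tokens, V = 9 types.
TTR = V / N = 9 / 11 = 0.82

0.82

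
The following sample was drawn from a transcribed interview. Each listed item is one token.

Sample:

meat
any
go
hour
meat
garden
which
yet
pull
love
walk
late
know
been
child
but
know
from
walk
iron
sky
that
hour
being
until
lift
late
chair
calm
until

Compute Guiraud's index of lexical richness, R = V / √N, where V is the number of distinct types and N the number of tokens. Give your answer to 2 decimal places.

4.38

N = 30, V = 24.
√N = 5.477226
R = 24 / 5.477226 = 4.38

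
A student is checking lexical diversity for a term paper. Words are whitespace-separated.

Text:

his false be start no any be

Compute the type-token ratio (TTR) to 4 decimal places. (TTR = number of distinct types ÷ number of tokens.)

N = 7 tokens, V = 6 types.
TTR = V / N = 6 / 7 = 0.8571

0.8571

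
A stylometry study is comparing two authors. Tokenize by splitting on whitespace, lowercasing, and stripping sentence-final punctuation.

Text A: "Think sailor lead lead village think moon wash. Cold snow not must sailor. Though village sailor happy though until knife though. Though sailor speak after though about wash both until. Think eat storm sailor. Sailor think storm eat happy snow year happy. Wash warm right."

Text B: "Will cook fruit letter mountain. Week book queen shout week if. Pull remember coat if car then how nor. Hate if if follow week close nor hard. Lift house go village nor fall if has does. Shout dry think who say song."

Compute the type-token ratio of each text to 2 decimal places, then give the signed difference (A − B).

-0.28

TTR(A) = 23/45 = 0.51
TTR(B) = 33/42 = 0.79
Difference = 0.51 − 0.79 = -0.28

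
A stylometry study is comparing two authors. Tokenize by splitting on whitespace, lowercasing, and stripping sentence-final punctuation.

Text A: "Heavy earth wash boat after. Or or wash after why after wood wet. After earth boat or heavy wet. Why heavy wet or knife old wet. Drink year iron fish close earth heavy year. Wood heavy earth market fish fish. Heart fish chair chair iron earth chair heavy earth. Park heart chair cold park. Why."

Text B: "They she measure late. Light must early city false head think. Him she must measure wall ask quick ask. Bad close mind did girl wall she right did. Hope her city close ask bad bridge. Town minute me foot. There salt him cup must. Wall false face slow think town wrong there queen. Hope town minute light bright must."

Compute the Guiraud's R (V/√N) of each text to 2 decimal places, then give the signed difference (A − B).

-1.86

A: V=21, N=55, R=2.83
B: V=36, N=59, R=4.69
Difference = 2.83 − 4.69 = -1.86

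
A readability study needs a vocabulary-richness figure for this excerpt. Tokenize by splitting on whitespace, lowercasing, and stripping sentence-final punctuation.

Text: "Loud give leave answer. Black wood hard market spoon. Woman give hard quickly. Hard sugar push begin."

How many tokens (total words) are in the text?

Tokens: loud, give, leave, answer, black, wood, hard, market, spoon, woman, give, hard, quickly, hard, sugar, push, begin
N = 17

17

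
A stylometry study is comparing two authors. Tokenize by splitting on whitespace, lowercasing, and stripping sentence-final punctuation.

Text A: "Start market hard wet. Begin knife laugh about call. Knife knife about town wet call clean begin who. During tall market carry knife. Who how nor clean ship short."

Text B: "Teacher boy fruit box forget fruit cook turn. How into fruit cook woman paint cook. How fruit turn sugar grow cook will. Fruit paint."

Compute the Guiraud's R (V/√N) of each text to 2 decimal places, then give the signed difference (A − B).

0.67

A: V=19, N=29, R=3.53
B: V=14, N=24, R=2.86
Difference = 3.53 − 2.86 = 0.67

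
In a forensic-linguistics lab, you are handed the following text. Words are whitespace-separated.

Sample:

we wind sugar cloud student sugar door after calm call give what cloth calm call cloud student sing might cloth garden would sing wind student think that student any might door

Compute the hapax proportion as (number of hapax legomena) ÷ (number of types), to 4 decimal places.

Frequencies: student:4, wind:2, sugar:2, cloud:2, door:2, calm:2, call:2, cloth:2, sing:2, might:2, we:1, after:1, give:1, what:1, garden:1, would:1, think:1, that:1, any:1
Hapax count = 9; type count = 19.
Ratio = 9 / 19 = 0.4737

0.4737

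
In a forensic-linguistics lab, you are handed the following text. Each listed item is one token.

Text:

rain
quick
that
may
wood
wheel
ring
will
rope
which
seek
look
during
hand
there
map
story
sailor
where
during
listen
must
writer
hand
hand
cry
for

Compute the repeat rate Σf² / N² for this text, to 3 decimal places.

0.048

Frequencies: hand:3, during:2, rain:1, quick:1, that:1, may:1, wood:1, wheel:1, ring:1, will:1, rope:1, which:1, seek:1, look:1, there:1, map:1, story:1, sailor:1, where:1, listen:1, … (4 more, each freq 1)
Σf² = 35; N² = 729
Repeat rate = 35 / 729 = 0.048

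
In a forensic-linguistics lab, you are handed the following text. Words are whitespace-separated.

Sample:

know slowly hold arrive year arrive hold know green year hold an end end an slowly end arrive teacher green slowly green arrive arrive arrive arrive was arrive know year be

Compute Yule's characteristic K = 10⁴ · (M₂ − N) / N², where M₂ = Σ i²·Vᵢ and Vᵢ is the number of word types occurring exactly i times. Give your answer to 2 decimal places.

Frequencies: arrive:8, know:3, slowly:3, hold:3, year:3, green:3, end:3, an:2, teacher:1, was:1, be:1
N = 31. Frequency spectrum: V_1=3, V_2=1, V_3=6, V_8=1
M₂ = 1²·3 + 2²·1 + 3²·6 + 8²·1 = 125
K = 10000 × (125 − 31) / 31² = 978.15

978.15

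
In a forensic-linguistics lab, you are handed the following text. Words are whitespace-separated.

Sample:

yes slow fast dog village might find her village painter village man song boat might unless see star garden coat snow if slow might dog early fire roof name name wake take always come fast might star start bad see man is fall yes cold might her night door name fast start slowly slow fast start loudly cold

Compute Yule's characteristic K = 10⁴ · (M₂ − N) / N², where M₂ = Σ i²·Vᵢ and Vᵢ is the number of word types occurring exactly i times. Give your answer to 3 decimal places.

Frequencies: might:5, fast:4, slow:3, village:3, name:3, start:3, yes:2, dog:2, her:2, man:2, see:2, star:2, cold:2, find:1, painter:1, song:1, boat:1, unless:1, garden:1, coat:1, … (16 more, each freq 1)
N = 58. Frequency spectrum: V_1=23, V_2=7, V_3=4, V_4=1, V_5=1
M₂ = 1²·23 + 2²·7 + 3²·4 + 4²·1 + 5²·1 = 128
K = 10000 × (128 − 58) / 58² = 208.086

208.086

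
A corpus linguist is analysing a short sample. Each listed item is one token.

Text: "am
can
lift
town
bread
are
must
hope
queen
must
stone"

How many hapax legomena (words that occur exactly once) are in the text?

Frequencies: must:2, am:1, can:1, lift:1, town:1, bread:1, are:1, hope:1, queen:1, stone:1
Hapax (freq=1): am, are, bread, can, hope, lift, queen, stone, town

9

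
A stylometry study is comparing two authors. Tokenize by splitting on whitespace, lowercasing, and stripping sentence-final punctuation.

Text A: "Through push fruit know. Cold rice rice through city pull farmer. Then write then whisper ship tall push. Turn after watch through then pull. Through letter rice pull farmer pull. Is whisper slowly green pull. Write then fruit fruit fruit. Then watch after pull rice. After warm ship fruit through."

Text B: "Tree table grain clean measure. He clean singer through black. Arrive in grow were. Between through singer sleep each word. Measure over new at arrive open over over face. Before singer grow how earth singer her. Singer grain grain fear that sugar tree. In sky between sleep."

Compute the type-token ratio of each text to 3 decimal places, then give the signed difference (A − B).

TTR(A) = 22/50 = 0.440
TTR(B) = 30/47 = 0.638
Difference = 0.440 − 0.638 = -0.198

-0.198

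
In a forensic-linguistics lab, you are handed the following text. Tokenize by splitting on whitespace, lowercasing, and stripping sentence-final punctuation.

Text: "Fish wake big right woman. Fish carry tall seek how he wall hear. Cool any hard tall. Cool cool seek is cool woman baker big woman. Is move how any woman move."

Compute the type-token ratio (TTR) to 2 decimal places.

0.56

N = 32 tokens, V = 18 types.
TTR = V / N = 18 / 32 = 0.56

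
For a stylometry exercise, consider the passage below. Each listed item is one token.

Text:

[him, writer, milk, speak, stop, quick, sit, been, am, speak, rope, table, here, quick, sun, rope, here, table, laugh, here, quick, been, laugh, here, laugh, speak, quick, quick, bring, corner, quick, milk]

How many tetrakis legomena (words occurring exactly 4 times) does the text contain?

1

Frequencies: quick:6, here:4, speak:3, laugh:3, milk:2, been:2, rope:2, table:2, him:1, writer:1, stop:1, sit:1, am:1, sun:1, bring:1, corner:1
Words with frequency 4: here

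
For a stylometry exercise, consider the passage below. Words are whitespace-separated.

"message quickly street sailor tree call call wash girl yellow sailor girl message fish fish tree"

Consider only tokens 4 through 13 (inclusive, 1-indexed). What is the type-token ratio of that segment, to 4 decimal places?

Segment tokens 4–13: sailor, tree, call, call, wash, girl, yellow, sailor, girl, message
Segment N = 10, segment V = 7.
TTR = 7 / 10 = 0.7000

0.7000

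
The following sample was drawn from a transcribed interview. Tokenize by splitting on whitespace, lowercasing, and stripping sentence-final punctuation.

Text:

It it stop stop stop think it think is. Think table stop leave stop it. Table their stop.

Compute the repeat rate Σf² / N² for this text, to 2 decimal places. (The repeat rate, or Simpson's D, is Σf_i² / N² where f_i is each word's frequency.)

Frequencies: stop:6, it:4, think:3, table:2, is:1, leave:1, their:1
Σf² = 68; N² = 324
Repeat rate = 68 / 324 = 0.21

0.21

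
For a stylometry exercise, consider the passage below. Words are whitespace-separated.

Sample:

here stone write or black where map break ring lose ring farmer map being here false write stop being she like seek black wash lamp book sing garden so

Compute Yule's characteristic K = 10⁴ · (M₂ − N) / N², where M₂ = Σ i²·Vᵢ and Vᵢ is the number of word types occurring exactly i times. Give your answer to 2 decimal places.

142.69

Frequencies: here:2, write:2, black:2, map:2, ring:2, being:2, stone:1, or:1, where:1, break:1, lose:1, farmer:1, false:1, stop:1, she:1, like:1, seek:1, wash:1, lamp:1, book:1, … (3 more, each freq 1)
N = 29. Frequency spectrum: V_1=17, V_2=6
M₂ = 1²·17 + 2²·6 = 41
K = 10000 × (41 − 29) / 29² = 142.69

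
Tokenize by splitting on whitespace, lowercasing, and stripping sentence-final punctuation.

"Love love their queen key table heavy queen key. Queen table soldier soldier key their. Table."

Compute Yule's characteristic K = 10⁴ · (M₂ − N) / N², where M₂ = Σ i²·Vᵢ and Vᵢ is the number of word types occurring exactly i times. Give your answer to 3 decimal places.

Frequencies: queen:3, key:3, table:3, love:2, their:2, soldier:2, heavy:1
N = 16. Frequency spectrum: V_1=1, V_2=3, V_3=3
M₂ = 1²·1 + 2²·3 + 3²·3 = 40
K = 10000 × (40 − 16) / 16² = 937.500

937.500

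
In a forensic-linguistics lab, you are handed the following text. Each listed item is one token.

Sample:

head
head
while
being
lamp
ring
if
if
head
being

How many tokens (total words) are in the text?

10

Tokens: head, head, while, being, lamp, ring, if, if, head, being
N = 10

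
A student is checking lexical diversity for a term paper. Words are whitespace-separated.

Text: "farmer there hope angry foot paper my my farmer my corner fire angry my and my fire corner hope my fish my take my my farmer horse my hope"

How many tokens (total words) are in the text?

Tokens: farmer, there, hope, angry, foot, paper, my, my, farmer, my, corner, fire, angry, my, and, my, fire, corner, hope, my, fish, my, take, my, my, farmer, horse, my, hope
N = 29

29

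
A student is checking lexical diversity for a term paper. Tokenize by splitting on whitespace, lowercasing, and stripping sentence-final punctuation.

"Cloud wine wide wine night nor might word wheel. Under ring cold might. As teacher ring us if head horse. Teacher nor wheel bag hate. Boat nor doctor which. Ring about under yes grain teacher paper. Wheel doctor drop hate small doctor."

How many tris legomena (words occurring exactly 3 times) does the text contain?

5

Frequencies: nor:3, wheel:3, ring:3, teacher:3, doctor:3, wine:2, might:2, under:2, hate:2, cloud:1, wide:1, night:1, word:1, cold:1, as:1, us:1, if:1, head:1, horse:1, bag:1, … (8 more, each freq 1)
Words with frequency 3: doctor, nor, ring, teacher, wheel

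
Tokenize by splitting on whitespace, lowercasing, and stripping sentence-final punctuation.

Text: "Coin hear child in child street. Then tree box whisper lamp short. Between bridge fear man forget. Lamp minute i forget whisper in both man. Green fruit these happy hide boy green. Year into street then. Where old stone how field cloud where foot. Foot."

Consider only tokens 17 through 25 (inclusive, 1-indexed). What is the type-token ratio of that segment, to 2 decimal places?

Segment tokens 17–25: forget, lamp, minute, i, forget, whisper, in, both, man
Segment N = 9, segment V = 8.
TTR = 8 / 9 = 0.89

0.89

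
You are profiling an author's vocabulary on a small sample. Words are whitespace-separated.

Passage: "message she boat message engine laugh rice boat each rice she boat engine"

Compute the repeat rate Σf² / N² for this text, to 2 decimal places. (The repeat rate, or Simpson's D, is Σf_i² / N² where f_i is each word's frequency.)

0.16

Frequencies: boat:3, message:2, she:2, engine:2, rice:2, laugh:1, each:1
Σf² = 27; N² = 169
Repeat rate = 27 / 169 = 0.16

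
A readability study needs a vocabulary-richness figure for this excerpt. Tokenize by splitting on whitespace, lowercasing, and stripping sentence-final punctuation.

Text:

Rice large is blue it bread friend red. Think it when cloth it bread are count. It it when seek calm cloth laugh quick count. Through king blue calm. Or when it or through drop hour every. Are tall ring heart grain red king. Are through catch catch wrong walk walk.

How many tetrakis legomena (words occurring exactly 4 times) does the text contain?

Frequencies: it:6, when:3, are:3, through:3, blue:2, bread:2, red:2, cloth:2, count:2, calm:2, king:2, or:2, catch:2, walk:2, rice:1, large:1, is:1, friend:1, think:1, seek:1, … (10 more, each freq 1)
Words with frequency 4: (none)

0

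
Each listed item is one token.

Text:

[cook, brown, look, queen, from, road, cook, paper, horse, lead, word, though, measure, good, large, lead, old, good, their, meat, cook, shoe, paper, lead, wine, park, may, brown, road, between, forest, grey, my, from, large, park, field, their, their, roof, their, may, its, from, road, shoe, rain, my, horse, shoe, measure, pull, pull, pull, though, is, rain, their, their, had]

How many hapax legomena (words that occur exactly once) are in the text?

14

Frequencies: their:6, cook:3, from:3, road:3, lead:3, shoe:3, pull:3, brown:2, paper:2, horse:2, though:2, measure:2, good:2, large:2, park:2, may:2, my:2, rain:2, look:1, queen:1, … (12 more, each freq 1)
Hapax (freq=1): between, field, forest, grey, had, is, its, look, meat, old, queen, roof, wine, word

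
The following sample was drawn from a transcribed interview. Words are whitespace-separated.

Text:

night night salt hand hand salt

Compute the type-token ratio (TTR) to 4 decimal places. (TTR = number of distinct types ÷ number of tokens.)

N = 6 tokens, V = 3 types.
TTR = V / N = 3 / 6 = 0.5000

0.5000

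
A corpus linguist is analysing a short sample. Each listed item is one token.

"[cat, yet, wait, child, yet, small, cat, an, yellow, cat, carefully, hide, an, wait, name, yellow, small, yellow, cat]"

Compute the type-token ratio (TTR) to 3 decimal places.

N = 19 tokens, V = 10 types.
TTR = V / N = 10 / 19 = 0.526

0.526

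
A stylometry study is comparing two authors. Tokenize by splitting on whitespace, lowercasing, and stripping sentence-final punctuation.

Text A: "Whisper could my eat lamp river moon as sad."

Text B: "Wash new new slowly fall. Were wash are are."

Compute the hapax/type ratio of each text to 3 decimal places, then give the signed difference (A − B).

0.500

A: hapax=9, V=9, ratio=1.000
B: hapax=3, V=6, ratio=0.500
Difference = 1.000 − 0.500 = 0.500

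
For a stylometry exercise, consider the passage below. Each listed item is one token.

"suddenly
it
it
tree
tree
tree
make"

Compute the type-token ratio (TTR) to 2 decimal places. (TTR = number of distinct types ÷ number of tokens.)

0.57

N = 7 tokens, V = 4 types.
TTR = V / N = 4 / 7 = 0.57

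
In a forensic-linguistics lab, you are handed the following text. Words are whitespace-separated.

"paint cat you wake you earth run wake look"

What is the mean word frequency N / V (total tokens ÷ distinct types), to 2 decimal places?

N = 9 tokens, V = 7 types.
Mean frequency = N / V = 9 / 7 = 1.29

1.29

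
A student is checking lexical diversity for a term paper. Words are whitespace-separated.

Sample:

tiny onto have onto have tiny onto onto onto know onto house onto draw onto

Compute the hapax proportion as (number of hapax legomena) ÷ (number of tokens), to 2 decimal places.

Frequencies: onto:8, tiny:2, have:2, know:1, house:1, draw:1
Hapax count = 3; token count = 15.
Ratio = 3 / 15 = 0.20

0.20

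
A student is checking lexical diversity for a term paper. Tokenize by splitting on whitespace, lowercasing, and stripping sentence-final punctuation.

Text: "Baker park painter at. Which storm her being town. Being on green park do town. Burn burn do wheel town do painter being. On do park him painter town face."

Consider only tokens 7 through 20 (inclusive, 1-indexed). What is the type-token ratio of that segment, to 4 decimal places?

0.6429

Segment tokens 7–20: her, being, town, being, on, green, park, do, town, burn, burn, do, wheel, town
Segment N = 14, segment V = 9.
TTR = 9 / 14 = 0.6429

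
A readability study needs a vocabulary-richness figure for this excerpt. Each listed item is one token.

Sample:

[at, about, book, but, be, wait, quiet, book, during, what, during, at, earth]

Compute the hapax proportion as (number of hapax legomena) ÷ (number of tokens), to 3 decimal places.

0.538

Frequencies: at:2, book:2, during:2, about:1, but:1, be:1, wait:1, quiet:1, what:1, earth:1
Hapax count = 7; token count = 13.
Ratio = 7 / 13 = 0.538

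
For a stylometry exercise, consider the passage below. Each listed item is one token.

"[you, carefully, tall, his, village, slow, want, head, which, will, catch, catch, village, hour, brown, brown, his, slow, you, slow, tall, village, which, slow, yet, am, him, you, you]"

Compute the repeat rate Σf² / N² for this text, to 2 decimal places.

0.08

Frequencies: you:4, slow:4, village:3, tall:2, his:2, which:2, catch:2, brown:2, carefully:1, want:1, head:1, will:1, hour:1, yet:1, am:1, him:1
Σf² = 69; N² = 841
Repeat rate = 69 / 841 = 0.08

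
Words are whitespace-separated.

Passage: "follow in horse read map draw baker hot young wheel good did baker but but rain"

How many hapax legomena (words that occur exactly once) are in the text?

12

Frequencies: baker:2, but:2, follow:1, in:1, horse:1, read:1, map:1, draw:1, hot:1, young:1, wheel:1, good:1, did:1, rain:1
Hapax (freq=1): did, draw, follow, good, horse, hot, in, map, rain, read, wheel, young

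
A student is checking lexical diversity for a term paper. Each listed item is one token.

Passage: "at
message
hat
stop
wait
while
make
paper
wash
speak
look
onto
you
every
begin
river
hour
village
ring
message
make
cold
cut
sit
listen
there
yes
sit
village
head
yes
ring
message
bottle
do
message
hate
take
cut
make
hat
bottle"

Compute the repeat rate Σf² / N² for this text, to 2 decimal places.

Frequencies: message:4, make:3, hat:2, village:2, ring:2, cut:2, sit:2, yes:2, bottle:2, at:1, stop:1, wait:1, while:1, paper:1, wash:1, speak:1, look:1, onto:1, you:1, every:1, … (10 more, each freq 1)
Σf² = 74; N² = 1764
Repeat rate = 74 / 1764 = 0.04

0.04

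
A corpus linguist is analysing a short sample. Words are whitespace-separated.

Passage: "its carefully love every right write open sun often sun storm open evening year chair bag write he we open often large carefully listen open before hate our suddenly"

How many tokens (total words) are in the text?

29

Tokens: its, carefully, love, every, right, write, open, sun, often, sun, storm, open, evening, year, chair, bag, write, he, we, open, often, large, carefully, listen, open, before, hate, our, suddenly
N = 29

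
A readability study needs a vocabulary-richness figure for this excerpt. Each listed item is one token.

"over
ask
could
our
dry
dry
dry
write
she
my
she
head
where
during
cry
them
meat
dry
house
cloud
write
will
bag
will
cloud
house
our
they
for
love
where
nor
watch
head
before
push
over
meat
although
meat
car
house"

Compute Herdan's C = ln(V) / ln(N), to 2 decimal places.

N = 42, V = 27.
ln(V) = 3.295837, ln(N) = 3.737670
C = 3.295837 / 3.737670 = 0.88

0.88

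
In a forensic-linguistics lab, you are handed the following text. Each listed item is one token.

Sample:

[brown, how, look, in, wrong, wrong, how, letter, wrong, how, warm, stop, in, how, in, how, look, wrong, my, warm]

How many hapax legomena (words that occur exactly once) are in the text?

4

Frequencies: how:5, wrong:4, in:3, look:2, warm:2, brown:1, letter:1, stop:1, my:1
Hapax (freq=1): brown, letter, my, stop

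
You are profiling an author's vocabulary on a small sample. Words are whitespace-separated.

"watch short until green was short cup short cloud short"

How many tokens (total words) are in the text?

10

Tokens: watch, short, until, green, was, short, cup, short, cloud, short
N = 10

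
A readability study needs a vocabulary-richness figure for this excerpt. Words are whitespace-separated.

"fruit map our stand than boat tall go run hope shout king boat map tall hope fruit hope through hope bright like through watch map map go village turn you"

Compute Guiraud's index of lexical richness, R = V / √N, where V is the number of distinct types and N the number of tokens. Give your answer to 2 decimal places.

N = 30, V = 19.
√N = 5.477226
R = 19 / 5.477226 = 3.47

3.47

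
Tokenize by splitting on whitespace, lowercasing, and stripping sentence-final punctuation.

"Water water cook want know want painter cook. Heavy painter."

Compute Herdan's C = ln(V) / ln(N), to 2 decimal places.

N = 10, V = 6.
ln(V) = 1.791759, ln(N) = 2.302585
C = 1.791759 / 2.302585 = 0.78

0.78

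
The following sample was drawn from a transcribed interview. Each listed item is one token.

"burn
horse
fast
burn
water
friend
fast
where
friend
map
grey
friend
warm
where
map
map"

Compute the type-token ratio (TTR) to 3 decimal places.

0.563

N = 16 tokens, V = 9 types.
TTR = V / N = 9 / 16 = 0.563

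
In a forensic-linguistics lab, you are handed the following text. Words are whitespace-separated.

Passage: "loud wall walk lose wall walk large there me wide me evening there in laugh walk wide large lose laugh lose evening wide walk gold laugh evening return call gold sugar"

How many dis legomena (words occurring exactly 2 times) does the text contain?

Frequencies: walk:4, lose:3, wide:3, evening:3, laugh:3, wall:2, large:2, there:2, me:2, gold:2, loud:1, in:1, return:1, call:1, sugar:1
Words with frequency 2: gold, large, me, there, wall

5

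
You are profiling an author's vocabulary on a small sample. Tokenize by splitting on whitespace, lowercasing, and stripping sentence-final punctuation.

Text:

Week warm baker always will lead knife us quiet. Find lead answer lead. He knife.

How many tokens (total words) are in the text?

Tokens: week, warm, baker, always, will, lead, knife, us, quiet, find, lead, answer, lead, he, knife
N = 15

15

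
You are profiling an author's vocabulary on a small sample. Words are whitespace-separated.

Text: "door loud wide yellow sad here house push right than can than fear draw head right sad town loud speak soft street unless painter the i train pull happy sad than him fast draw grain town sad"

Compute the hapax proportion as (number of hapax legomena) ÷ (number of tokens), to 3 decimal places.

0.595

Frequencies: sad:4, than:3, loud:2, right:2, draw:2, town:2, door:1, wide:1, yellow:1, here:1, house:1, push:1, can:1, fear:1, head:1, speak:1, soft:1, street:1, unless:1, painter:1, … (8 more, each freq 1)
Hapax count = 22; token count = 37.
Ratio = 22 / 37 = 0.595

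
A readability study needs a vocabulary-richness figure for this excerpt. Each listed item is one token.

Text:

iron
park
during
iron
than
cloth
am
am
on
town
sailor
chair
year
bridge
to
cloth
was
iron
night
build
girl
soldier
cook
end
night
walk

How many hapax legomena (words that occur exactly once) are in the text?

17

Frequencies: iron:3, cloth:2, am:2, night:2, park:1, during:1, than:1, on:1, town:1, sailor:1, chair:1, year:1, bridge:1, to:1, was:1, build:1, girl:1, soldier:1, cook:1, end:1, … (1 more, each freq 1)
Hapax (freq=1): bridge, build, chair, cook, during, end, girl, on, park, sailor, soldier, than, to, town, walk, was, year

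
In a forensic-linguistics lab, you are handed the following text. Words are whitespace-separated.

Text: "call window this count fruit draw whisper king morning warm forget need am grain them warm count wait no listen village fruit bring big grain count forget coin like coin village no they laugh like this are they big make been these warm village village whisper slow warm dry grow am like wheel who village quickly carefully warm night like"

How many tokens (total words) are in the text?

60

Tokens: call, window, this, count, fruit, draw, whisper, king, morning, warm, forget, need, am, grain, them, warm, count, wait, no, listen, village, fruit, bring, big, grain, count, forget, coin, like, coin, village, no, they, laugh, like, this, are, they, big, make, been, these, warm, village, village, whisper, slow, warm, dry, grow, am, like, wheel, who, village, quickly, carefully, warm, night, like
N = 60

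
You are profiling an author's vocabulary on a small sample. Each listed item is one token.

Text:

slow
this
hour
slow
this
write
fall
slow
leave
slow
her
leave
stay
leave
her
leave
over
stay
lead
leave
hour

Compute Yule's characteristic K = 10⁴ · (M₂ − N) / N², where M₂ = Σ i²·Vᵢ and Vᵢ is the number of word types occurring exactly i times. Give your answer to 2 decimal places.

Frequencies: leave:5, slow:4, this:2, hour:2, her:2, stay:2, write:1, fall:1, over:1, lead:1
N = 21. Frequency spectrum: V_1=4, V_2=4, V_4=1, V_5=1
M₂ = 1²·4 + 2²·4 + 4²·1 + 5²·1 = 61
K = 10000 × (61 − 21) / 21² = 907.03

907.03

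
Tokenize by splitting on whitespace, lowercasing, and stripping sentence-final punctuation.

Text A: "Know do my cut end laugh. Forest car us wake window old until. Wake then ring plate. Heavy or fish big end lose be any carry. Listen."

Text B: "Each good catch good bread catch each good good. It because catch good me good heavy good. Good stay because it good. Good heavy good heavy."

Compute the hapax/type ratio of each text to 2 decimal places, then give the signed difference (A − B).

0.59

A: hapax=23, V=25, ratio=0.92
B: hapax=3, V=9, ratio=0.33
Difference = 0.92 − 0.33 = 0.59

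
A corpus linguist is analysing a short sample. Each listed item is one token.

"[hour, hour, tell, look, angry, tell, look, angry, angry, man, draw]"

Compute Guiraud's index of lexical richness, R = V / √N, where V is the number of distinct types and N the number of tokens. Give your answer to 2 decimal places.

1.81

N = 11, V = 6.
√N = 3.316625
R = 6 / 3.316625 = 1.81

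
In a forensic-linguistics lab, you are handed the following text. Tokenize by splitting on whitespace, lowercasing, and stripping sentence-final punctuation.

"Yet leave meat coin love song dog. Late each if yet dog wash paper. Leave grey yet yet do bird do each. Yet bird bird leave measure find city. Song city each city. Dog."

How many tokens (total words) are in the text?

Tokens: yet, leave, meat, coin, love, song, dog, late, each, if, yet, dog, wash, paper, leave, grey, yet, yet, do, bird, do, each, yet, bird, bird, leave, measure, find, city, song, city, each, city, dog
N = 34

34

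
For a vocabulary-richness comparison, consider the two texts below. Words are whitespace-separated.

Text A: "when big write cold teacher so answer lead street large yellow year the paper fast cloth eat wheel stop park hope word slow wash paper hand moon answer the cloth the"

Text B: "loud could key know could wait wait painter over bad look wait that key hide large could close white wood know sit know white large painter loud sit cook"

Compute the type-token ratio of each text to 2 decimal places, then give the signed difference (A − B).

TTR(A) = 26/31 = 0.84
TTR(B) = 17/29 = 0.59
Difference = 0.84 − 0.59 = 0.25

0.25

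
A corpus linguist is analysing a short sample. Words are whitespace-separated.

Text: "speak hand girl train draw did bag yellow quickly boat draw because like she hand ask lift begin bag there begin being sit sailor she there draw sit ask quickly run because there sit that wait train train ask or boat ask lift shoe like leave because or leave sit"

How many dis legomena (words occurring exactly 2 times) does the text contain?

10

Frequencies: ask:4, sit:4, train:3, draw:3, because:3, there:3, hand:2, bag:2, quickly:2, boat:2, like:2, she:2, lift:2, begin:2, or:2, leave:2, speak:1, girl:1, did:1, yellow:1, … (6 more, each freq 1)
Words with frequency 2: bag, begin, boat, hand, leave, lift, like, or, quickly, she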